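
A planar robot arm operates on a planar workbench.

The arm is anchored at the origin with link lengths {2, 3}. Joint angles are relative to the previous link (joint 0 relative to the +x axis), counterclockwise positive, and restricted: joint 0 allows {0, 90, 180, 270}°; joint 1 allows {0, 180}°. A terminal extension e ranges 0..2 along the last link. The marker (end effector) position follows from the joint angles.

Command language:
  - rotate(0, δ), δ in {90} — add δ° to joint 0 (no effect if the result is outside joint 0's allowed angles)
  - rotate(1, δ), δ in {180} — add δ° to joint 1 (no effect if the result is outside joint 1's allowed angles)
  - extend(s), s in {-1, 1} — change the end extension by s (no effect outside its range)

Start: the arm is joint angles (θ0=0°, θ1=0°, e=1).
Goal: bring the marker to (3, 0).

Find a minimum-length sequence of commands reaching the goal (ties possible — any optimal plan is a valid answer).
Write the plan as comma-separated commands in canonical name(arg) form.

rotate(0, 90), rotate(0, 90), extend(1), rotate(1, 180)

begin: joint angles (θ0=0°, θ1=0°, e=1)
t=1 rotate(0, 90) ⇒ joint angles (θ0=90°, θ1=0°, e=1)
t=2 rotate(0, 90) ⇒ joint angles (θ0=180°, θ1=0°, e=1)
t=3 extend(1) ⇒ joint angles (θ0=180°, θ1=0°, e=2)
t=4 rotate(1, 180) ⇒ joint angles (θ0=180°, θ1=180°, e=2)
no 3-step plan works, so 4 is optimal.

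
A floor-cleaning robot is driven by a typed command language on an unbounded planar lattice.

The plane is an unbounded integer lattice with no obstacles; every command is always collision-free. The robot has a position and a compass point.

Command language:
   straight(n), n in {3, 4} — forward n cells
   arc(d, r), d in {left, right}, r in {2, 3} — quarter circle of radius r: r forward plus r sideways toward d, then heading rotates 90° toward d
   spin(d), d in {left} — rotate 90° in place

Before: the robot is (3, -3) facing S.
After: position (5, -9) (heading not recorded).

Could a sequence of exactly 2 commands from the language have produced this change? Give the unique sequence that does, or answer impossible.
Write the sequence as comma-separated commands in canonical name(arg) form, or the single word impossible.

key: running arc(left, 2) before straight(4) would end elsewhere — order is forced
begin: (3, -3) facing S
[1] after straight(4): (3, -7) facing S
[2] after arc(left, 2): (5, -9) facing E
no rival 2-sequence matches.

straight(4), arc(left, 2)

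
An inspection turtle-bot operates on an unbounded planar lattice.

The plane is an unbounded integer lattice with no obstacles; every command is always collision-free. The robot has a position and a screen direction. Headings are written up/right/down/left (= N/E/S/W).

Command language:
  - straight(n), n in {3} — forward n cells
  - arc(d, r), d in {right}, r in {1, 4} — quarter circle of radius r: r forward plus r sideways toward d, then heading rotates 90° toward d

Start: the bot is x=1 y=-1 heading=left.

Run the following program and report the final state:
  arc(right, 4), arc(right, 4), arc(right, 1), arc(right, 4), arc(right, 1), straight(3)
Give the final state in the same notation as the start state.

start: x=1 y=-1 heading=left
[1] after arc(right, 4): x=-3 y=3 heading=up
[2] after arc(right, 4): x=1 y=7 heading=right
[3] after arc(right, 1): x=2 y=6 heading=down
[4] after arc(right, 4): x=-2 y=2 heading=left
[5] after arc(right, 1): x=-3 y=3 heading=up
[6] after straight(3): x=-3 y=6 heading=up

x=-3 y=6 heading=up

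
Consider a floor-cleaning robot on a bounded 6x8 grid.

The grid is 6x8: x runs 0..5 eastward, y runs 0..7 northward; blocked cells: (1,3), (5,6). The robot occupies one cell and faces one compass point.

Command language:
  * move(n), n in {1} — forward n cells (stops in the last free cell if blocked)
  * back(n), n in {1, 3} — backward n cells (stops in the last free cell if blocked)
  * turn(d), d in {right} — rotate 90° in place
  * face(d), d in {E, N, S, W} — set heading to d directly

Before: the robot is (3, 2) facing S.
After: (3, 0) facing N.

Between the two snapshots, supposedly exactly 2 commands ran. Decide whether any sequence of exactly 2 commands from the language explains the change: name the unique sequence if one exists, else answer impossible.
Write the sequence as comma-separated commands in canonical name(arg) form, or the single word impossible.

key: order matters: swapping face(N) and back(3) lands elsewhere
initial: (3, 2) facing S
[1] after face(N): (3, 2) facing N
[2] after back(3): (3, 0) facing N
no other 2-command option fits: unique.

face(N), back(3)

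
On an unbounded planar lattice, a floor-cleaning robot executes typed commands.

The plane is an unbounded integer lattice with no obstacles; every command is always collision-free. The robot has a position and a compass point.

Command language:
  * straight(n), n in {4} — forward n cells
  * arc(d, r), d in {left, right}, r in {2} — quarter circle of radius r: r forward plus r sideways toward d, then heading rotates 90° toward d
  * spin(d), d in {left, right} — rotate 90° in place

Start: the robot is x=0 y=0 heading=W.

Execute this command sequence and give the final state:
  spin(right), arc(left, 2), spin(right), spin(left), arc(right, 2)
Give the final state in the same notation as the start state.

x=-4 y=4 heading=N

begin: x=0 y=0 heading=W
step 1 (spin(right)): x=0 y=0 heading=N
step 2 (arc(left, 2)): x=-2 y=2 heading=W
step 3 (spin(right)): x=-2 y=2 heading=N
step 4 (spin(left)): x=-2 y=2 heading=W
step 5 (arc(right, 2)): x=-4 y=4 heading=N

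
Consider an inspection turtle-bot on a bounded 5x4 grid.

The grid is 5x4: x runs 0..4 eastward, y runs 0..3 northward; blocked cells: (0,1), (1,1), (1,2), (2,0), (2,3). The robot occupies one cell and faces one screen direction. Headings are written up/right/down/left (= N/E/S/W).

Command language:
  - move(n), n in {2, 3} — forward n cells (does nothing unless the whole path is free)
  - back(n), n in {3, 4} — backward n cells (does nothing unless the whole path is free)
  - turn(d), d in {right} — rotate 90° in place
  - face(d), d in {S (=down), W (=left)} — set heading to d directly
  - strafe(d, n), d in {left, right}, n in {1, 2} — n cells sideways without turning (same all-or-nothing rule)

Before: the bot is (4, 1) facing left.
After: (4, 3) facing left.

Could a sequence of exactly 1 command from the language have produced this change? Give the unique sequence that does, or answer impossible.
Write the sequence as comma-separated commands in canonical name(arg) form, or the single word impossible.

strafe(right, 2)

key: still facing W — the one step turns nothing
start: (4, 1) facing left
step 1 (strafe(right, 2)): (4, 3) facing left
uniquely the one of 11 1-step routes that fits.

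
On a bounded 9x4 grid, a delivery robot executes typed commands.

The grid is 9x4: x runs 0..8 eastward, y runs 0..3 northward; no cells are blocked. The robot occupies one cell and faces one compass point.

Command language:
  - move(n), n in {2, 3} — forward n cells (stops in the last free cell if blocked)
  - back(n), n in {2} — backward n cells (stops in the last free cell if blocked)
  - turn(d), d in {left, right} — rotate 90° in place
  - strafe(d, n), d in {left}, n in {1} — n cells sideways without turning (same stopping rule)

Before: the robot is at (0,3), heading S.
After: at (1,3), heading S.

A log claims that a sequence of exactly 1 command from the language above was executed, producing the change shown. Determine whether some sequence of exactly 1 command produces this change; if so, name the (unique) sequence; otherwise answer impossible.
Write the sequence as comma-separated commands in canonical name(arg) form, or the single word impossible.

strafe(left, 1)

key: heading stays S — the single command does not turn
t0: at (0,3), heading S
t=1 strafe(left, 1) ⇒ at (1,3), heading S
no other 1-command option fits: unique.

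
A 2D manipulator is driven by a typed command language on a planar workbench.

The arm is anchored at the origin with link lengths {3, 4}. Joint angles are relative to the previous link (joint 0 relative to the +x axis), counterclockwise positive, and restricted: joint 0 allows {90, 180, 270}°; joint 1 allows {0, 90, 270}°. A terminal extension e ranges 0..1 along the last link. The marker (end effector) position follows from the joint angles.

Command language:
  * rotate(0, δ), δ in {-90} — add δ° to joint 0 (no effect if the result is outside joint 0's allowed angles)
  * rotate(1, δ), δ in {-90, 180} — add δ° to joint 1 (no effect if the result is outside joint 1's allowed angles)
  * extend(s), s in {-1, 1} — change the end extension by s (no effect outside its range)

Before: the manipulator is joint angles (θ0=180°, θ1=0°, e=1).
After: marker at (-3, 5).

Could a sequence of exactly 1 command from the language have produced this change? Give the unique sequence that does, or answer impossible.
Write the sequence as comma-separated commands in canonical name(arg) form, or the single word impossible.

rotate(1, -90)

from: joint angles (θ0=180°, θ1=0°, e=1)
1. rotate(1, -90) → joint angles (θ0=180°, θ1=270°, e=1)
uniquely the one of 5 1-step routes that fits.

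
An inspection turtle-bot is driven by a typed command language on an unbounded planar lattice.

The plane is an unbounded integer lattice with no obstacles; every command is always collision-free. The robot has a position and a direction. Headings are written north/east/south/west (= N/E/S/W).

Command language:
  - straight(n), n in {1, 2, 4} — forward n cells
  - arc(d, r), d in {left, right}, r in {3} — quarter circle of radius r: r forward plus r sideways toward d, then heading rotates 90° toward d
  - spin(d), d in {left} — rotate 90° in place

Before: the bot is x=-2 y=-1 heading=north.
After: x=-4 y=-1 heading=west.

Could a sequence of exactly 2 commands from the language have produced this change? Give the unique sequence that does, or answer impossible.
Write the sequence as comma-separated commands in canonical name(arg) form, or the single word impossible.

spin(left), straight(2)

key: cell and facing (now W) both changed — the 2 commands mix motion and turning
initial: x=-2 y=-1 heading=north
[1] after spin(left): x=-2 y=-1 heading=west
[2] after straight(2): x=-4 y=-1 heading=west
no other 2-command option fits: unique.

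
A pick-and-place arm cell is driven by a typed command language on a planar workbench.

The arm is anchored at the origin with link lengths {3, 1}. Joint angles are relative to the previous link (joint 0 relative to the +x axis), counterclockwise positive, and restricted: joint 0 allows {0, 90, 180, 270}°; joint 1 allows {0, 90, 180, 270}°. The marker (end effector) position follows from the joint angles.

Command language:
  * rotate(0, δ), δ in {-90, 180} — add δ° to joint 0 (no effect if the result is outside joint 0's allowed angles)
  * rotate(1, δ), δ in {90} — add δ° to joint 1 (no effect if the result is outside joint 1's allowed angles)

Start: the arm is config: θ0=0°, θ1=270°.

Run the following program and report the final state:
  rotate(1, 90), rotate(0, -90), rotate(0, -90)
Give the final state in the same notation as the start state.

config: θ0=180°, θ1=0°

begin: config: θ0=0°, θ1=270°
1. rotate(1, 90) → config: θ0=0°, θ1=0°
2. rotate(0, -90) → config: θ0=270°, θ1=0°
3. rotate(0, -90) → config: θ0=180°, θ1=0°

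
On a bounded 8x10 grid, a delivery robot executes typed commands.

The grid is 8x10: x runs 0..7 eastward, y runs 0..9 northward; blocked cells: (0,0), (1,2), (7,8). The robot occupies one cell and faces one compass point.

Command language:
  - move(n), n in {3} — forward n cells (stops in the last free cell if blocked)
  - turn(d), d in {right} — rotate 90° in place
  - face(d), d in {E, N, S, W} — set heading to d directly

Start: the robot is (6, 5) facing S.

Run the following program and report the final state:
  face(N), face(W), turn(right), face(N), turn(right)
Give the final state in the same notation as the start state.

initial: (6, 5) facing S
[1] after face(N): (6, 5) facing N
[2] after face(W): (6, 5) facing W
[3] after turn(right): (6, 5) facing N
[4] after face(N): (6, 5) facing N
[5] after turn(right): (6, 5) facing E

(6, 5) facing E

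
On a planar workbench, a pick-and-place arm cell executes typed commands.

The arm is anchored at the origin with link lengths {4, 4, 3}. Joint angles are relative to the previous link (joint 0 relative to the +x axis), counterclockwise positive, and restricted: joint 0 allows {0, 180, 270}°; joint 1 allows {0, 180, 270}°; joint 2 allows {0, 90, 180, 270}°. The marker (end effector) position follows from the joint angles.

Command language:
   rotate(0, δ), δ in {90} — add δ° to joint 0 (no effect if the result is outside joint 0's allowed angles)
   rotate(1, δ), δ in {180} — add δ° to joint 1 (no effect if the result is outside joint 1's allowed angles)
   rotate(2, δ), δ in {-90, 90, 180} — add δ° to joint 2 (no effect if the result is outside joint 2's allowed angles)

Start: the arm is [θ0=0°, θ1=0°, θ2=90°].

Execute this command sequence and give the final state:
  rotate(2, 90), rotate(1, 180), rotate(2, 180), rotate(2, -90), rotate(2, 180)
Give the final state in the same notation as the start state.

[θ0=0°, θ1=180°, θ2=90°]

from: [θ0=0°, θ1=0°, θ2=90°]
[1] after rotate(2, 90): [θ0=0°, θ1=0°, θ2=180°]
[2] after rotate(1, 180): [θ0=0°, θ1=180°, θ2=180°]
[3] after rotate(2, 180): [θ0=0°, θ1=180°, θ2=0°]
[4] after rotate(2, -90): [θ0=0°, θ1=180°, θ2=270°]
[5] after rotate(2, 180): [θ0=0°, θ1=180°, θ2=90°]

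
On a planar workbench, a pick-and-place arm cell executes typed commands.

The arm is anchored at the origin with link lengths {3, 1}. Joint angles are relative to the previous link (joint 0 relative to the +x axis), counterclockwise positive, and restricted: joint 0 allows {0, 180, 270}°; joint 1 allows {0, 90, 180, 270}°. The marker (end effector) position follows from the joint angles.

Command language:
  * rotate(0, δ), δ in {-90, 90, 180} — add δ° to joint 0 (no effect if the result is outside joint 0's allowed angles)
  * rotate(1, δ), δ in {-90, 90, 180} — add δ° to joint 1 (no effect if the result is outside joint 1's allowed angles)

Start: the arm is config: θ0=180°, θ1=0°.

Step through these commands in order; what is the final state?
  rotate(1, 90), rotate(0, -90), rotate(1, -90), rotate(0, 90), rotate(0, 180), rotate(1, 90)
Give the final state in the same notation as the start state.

begin: config: θ0=180°, θ1=0°
t=1 rotate(1, 90) ⇒ config: θ0=180°, θ1=90°
t=2 rotate(0, -90) ⇒ config: θ0=180°, θ1=90°
t=3 rotate(1, -90) ⇒ config: θ0=180°, θ1=0°
t=4 rotate(0, 90) ⇒ config: θ0=270°, θ1=0°
t=5 rotate(0, 180) ⇒ config: θ0=270°, θ1=0°
t=6 rotate(1, 90) ⇒ config: θ0=270°, θ1=90°

config: θ0=270°, θ1=90°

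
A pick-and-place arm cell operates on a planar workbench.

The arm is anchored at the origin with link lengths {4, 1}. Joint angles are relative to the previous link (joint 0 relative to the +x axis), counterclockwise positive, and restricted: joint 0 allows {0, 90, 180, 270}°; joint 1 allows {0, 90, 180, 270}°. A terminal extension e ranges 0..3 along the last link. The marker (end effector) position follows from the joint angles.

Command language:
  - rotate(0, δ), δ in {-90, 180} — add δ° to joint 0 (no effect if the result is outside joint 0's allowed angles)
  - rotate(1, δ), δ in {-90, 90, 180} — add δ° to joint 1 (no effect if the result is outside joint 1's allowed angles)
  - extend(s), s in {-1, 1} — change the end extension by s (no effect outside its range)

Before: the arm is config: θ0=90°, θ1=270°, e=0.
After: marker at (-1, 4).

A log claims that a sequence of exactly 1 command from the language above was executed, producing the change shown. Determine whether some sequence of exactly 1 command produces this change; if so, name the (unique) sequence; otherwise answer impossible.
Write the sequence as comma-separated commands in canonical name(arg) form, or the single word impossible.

rotate(1, 180)

t0: config: θ0=90°, θ1=270°, e=0
step 1 (rotate(1, 180)): config: θ0=90°, θ1=90°, e=0
all 7 alternatives checked — unique.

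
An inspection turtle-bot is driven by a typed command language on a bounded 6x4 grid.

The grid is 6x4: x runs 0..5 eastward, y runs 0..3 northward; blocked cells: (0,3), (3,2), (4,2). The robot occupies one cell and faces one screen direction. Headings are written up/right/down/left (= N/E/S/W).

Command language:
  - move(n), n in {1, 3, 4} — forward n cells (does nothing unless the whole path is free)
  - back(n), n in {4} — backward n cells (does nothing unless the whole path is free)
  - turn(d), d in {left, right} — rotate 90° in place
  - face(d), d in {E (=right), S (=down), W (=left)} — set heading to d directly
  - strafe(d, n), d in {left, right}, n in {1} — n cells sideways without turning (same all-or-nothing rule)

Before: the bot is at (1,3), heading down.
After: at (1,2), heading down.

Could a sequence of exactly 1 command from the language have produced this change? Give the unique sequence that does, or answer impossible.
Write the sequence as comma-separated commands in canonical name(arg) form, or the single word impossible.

move(1)

key: still facing S — the one step turns nothing
initial: at (1,3), heading down
t=1 move(1) ⇒ at (1,2), heading down
no rival 1-sequence matches.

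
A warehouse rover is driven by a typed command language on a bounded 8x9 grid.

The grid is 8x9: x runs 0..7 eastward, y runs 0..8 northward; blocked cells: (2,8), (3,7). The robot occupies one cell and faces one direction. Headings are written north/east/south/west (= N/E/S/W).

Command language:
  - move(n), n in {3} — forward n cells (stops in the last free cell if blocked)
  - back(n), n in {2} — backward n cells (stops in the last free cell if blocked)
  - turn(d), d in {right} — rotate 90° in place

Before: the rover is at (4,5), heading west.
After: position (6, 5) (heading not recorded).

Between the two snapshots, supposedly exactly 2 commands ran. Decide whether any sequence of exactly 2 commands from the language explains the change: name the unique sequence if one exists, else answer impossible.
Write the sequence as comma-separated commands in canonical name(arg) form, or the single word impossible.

back(2), turn(right)

key: running turn(right) before back(2) would end elsewhere — order is forced
start: at (4,5), heading west
1. back(2) → at (6,5), heading west
2. turn(right) → at (6,5), heading north
no rival 2-sequence matches.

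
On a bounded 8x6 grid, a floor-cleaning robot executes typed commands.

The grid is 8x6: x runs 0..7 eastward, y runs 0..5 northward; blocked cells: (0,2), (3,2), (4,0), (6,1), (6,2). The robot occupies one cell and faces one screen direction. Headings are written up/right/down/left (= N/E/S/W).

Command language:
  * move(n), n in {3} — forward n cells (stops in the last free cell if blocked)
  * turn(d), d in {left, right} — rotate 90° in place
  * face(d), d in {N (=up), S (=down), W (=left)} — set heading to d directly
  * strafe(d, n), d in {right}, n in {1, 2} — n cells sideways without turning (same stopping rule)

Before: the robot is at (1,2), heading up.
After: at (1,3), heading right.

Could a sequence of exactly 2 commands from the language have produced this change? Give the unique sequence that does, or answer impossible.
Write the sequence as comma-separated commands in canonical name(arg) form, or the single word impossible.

all 64 sequences checked — none match.

impossible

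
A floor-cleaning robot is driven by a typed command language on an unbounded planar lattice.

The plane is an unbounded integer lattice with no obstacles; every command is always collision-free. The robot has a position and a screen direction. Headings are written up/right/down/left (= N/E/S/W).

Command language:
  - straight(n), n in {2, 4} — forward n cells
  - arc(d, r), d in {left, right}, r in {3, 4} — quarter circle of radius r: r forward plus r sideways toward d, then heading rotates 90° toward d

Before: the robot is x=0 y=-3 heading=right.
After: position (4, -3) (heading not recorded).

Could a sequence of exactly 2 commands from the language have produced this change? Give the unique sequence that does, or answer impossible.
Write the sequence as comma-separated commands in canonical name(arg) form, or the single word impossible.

t0: x=0 y=-3 heading=right
1. straight(2) → x=2 y=-3 heading=right
2. straight(2) → x=4 y=-3 heading=right
uniquely the one of 36 2-step routes that fits.

straight(2), straight(2)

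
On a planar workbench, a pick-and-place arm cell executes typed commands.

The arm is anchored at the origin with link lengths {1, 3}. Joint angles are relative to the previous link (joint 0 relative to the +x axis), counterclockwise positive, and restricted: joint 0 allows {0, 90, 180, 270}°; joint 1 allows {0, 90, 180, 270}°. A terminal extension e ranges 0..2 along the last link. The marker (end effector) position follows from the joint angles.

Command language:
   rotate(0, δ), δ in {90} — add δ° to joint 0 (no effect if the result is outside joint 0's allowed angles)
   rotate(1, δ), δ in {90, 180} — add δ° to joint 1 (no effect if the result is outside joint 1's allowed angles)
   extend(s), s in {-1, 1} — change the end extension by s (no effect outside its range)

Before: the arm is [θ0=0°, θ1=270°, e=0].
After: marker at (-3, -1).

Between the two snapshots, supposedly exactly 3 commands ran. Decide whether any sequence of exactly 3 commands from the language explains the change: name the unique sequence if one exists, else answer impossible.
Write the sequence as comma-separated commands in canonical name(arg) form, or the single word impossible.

rotate(0, 90), rotate(0, 90), rotate(0, 90)

begin: [θ0=0°, θ1=270°, e=0]
t=1 rotate(0, 90) ⇒ [θ0=90°, θ1=270°, e=0]
t=2 rotate(0, 90) ⇒ [θ0=180°, θ1=270°, e=0]
t=3 rotate(0, 90) ⇒ [θ0=270°, θ1=270°, e=0]
no rival 3-sequence matches.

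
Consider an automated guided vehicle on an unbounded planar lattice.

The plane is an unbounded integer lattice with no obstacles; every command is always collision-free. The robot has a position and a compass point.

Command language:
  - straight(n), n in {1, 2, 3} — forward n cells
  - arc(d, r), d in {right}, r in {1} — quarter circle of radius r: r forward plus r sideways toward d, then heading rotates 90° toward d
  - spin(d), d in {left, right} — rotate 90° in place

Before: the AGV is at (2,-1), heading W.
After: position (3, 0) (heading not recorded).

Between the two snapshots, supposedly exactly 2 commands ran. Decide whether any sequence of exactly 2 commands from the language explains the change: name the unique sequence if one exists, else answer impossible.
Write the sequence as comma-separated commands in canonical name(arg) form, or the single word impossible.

spin(right), arc(right, 1)

key: order matters: swapping spin(right) and arc(right, 1) lands elsewhere
t0: at (2,-1), heading W
[1] after spin(right): at (2,-1), heading N
[2] after arc(right, 1): at (3,0), heading E
no rival 2-sequence matches.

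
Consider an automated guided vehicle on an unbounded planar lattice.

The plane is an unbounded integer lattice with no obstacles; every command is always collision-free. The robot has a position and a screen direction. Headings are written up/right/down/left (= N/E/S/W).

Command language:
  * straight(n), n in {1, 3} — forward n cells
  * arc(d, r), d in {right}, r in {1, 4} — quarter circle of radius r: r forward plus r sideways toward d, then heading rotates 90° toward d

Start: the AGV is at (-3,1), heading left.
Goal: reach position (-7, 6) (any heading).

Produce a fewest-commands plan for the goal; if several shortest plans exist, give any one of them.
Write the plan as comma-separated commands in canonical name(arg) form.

from: at (-3,1), heading left
[1] after arc(right, 4): at (-7,5), heading up
[2] after straight(1): at (-7,6), heading up
minimal: 2 command(s), checked below 2.

arc(right, 4), straight(1)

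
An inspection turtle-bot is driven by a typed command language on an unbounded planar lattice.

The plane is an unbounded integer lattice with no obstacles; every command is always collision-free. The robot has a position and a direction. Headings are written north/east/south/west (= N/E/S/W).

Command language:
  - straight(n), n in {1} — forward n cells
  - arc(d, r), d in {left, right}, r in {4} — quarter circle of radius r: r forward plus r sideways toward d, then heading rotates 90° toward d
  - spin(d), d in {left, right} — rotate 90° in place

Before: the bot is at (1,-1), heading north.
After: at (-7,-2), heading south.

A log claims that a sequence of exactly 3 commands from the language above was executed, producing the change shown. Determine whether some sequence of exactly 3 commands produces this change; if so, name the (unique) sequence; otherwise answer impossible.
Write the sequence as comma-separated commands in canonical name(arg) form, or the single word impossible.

arc(left, 4), arc(left, 4), straight(1)

key: position moved to (-7,-2) AND the heading swung to S — translation plus rotation needed
begin: at (1,-1), heading north
1. arc(left, 4) → at (-3,3), heading west
2. arc(left, 4) → at (-7,-1), heading south
3. straight(1) → at (-7,-2), heading south
all 125 alternatives checked — unique.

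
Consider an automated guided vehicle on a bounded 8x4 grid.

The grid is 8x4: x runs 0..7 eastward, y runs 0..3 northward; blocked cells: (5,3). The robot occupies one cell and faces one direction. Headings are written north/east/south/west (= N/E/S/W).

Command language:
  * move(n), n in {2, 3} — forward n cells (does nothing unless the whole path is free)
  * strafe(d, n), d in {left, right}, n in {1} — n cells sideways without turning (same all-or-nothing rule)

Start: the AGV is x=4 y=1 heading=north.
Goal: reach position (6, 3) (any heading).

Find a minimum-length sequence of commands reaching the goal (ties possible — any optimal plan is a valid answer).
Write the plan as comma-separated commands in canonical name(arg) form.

start: x=4 y=1 heading=north
1. strafe(right, 1) → x=5 y=1 heading=north
2. strafe(right, 1) → x=6 y=1 heading=north
3. move(2) → x=6 y=3 heading=north
minimal: 3 command(s), checked below 3.

strafe(right, 1), strafe(right, 1), move(2)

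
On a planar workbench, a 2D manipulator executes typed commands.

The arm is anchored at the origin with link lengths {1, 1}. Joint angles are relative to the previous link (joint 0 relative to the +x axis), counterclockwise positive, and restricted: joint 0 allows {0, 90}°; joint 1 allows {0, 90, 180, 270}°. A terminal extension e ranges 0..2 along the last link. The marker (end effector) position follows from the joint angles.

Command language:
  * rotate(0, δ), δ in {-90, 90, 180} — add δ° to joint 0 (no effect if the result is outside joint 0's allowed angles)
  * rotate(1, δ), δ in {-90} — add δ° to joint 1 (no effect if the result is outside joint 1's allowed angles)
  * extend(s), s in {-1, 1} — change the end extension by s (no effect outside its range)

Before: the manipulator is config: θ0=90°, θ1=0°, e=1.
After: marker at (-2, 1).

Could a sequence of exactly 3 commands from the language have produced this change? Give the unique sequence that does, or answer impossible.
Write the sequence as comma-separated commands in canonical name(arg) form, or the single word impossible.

rotate(1, -90), rotate(1, -90), rotate(1, -90)

from: config: θ0=90°, θ1=0°, e=1
[1] after rotate(1, -90): config: θ0=90°, θ1=270°, e=1
[2] after rotate(1, -90): config: θ0=90°, θ1=180°, e=1
[3] after rotate(1, -90): config: θ0=90°, θ1=90°, e=1
no rival 3-sequence matches.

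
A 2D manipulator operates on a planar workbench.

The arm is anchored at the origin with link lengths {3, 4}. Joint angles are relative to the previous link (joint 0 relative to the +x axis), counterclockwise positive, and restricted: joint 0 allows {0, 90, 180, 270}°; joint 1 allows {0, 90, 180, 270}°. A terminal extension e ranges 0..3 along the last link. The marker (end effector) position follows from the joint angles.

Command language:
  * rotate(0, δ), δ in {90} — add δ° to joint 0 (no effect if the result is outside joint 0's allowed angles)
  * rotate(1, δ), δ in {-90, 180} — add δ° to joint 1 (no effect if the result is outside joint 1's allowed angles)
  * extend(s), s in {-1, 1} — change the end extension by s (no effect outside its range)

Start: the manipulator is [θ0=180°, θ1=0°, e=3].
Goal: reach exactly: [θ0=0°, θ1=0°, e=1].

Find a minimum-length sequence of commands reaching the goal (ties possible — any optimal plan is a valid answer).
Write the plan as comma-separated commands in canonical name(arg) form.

initial: [θ0=180°, θ1=0°, e=3]
[1] after extend(-1): [θ0=180°, θ1=0°, e=2]
[2] after extend(-1): [θ0=180°, θ1=0°, e=1]
[3] after rotate(0, 90): [θ0=270°, θ1=0°, e=1]
[4] after rotate(0, 90): [θ0=0°, θ1=0°, e=1]
nothing shorter than 4 reaches the goal.

extend(-1), extend(-1), rotate(0, 90), rotate(0, 90)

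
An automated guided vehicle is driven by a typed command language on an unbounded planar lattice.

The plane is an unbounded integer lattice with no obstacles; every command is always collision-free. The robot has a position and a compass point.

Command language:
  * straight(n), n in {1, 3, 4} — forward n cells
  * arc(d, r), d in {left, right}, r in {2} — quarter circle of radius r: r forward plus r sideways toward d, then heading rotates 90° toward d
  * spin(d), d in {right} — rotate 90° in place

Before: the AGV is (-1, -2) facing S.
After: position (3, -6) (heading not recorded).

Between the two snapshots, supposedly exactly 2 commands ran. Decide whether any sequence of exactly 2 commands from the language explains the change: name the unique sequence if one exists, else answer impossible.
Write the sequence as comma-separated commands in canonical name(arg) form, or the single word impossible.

key: running arc(right, 2) before arc(left, 2) would end elsewhere — order is forced
t0: (-1, -2) facing S
1. arc(left, 2) → (1, -4) facing E
2. arc(right, 2) → (3, -6) facing S
no other 2-command option fits: unique.

arc(left, 2), arc(right, 2)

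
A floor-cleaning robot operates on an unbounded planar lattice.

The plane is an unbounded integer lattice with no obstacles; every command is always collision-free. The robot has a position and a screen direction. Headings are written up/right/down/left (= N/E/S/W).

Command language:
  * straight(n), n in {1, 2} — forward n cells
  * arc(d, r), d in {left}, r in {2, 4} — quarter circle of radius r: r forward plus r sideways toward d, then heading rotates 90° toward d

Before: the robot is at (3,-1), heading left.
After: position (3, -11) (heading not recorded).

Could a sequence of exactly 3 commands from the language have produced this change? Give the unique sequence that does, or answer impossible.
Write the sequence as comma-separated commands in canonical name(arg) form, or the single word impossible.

arc(left, 4), straight(2), arc(left, 4)

begin: at (3,-1), heading left
[1] after arc(left, 4): at (-1,-5), heading down
[2] after straight(2): at (-1,-7), heading down
[3] after arc(left, 4): at (3,-11), heading right
uniquely the one of 64 3-step routes that fits.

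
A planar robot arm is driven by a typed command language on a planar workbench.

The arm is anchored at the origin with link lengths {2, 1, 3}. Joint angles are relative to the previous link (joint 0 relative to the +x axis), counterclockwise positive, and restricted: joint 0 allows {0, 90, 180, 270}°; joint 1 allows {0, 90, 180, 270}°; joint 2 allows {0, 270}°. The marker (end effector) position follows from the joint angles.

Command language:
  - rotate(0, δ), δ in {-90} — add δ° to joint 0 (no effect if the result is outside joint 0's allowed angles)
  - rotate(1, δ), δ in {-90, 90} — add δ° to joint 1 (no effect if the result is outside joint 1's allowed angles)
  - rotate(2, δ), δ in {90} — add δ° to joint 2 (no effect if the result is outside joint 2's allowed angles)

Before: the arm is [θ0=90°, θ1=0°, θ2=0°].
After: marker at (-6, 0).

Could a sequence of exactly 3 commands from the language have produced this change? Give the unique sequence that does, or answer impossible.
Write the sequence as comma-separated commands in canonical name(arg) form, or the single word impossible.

rotate(0, -90), rotate(0, -90), rotate(0, -90)

t0: [θ0=90°, θ1=0°, θ2=0°]
[1] after rotate(0, -90): [θ0=0°, θ1=0°, θ2=0°]
[2] after rotate(0, -90): [θ0=270°, θ1=0°, θ2=0°]
[3] after rotate(0, -90): [θ0=180°, θ1=0°, θ2=0°]
all 64 alternatives checked — unique.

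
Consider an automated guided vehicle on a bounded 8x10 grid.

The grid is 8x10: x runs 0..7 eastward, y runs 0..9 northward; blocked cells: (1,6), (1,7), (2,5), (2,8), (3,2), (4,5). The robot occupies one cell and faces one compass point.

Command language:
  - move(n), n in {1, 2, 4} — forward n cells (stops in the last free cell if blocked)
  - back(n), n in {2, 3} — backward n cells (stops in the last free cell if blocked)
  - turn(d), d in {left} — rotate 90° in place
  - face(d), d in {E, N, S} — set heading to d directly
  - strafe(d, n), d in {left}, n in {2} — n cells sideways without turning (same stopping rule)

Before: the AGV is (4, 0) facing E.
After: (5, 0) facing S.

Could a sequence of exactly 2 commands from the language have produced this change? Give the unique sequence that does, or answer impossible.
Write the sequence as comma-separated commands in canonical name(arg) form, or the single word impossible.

move(1), face(S)

key: order matters: swapping move(1) and face(S) lands elsewhere
t0: (4, 0) facing E
1. move(1) → (5, 0) facing E
2. face(S) → (5, 0) facing S
no other 2-command option fits: unique.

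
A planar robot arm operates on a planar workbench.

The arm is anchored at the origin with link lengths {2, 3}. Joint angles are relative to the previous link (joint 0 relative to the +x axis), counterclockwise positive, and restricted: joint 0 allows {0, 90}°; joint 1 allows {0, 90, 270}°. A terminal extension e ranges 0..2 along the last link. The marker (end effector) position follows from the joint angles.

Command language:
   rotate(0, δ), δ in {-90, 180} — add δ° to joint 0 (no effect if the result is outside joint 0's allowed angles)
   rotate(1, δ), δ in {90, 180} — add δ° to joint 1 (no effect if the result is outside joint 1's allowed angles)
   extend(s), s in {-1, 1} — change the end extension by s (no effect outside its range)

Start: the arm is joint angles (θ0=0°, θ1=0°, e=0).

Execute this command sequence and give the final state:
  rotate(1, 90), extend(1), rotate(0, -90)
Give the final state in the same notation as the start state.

joint angles (θ0=0°, θ1=90°, e=1)

from: joint angles (θ0=0°, θ1=0°, e=0)
t=1 rotate(1, 90) ⇒ joint angles (θ0=0°, θ1=90°, e=0)
t=2 extend(1) ⇒ joint angles (θ0=0°, θ1=90°, e=1)
t=3 rotate(0, -90) ⇒ joint angles (θ0=0°, θ1=90°, e=1)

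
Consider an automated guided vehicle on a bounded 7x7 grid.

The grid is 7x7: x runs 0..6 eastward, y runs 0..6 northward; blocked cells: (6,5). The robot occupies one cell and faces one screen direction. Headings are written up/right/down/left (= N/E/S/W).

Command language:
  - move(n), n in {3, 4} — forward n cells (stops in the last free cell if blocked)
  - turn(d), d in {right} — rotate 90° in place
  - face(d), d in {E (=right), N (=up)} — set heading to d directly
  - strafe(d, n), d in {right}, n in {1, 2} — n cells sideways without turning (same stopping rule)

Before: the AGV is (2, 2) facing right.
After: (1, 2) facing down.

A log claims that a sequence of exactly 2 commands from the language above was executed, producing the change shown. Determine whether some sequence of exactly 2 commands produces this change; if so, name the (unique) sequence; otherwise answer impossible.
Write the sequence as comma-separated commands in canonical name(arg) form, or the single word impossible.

turn(right), strafe(right, 1)

key: cell and facing (now S) both changed — the 2 commands mix motion and turning
t0: (2, 2) facing right
step 1 (turn(right)): (2, 2) facing down
step 2 (strafe(right, 1)): (1, 2) facing down
no rival 2-sequence matches.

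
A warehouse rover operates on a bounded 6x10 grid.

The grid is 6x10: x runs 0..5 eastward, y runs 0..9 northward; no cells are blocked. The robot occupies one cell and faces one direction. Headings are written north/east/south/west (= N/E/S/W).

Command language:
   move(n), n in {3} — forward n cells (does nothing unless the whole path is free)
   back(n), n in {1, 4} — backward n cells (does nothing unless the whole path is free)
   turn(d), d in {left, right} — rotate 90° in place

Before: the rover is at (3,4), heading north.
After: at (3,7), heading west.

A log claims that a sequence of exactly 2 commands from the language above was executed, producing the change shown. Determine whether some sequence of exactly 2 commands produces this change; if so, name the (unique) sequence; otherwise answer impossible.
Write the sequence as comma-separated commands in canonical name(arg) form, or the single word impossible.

key: cell and facing (now W) both changed — the 2 commands mix motion and turning
t0: at (3,4), heading north
step 1 (move(3)): at (3,7), heading north
step 2 (turn(left)): at (3,7), heading west
uniquely the one of 25 2-step routes that fits.

move(3), turn(left)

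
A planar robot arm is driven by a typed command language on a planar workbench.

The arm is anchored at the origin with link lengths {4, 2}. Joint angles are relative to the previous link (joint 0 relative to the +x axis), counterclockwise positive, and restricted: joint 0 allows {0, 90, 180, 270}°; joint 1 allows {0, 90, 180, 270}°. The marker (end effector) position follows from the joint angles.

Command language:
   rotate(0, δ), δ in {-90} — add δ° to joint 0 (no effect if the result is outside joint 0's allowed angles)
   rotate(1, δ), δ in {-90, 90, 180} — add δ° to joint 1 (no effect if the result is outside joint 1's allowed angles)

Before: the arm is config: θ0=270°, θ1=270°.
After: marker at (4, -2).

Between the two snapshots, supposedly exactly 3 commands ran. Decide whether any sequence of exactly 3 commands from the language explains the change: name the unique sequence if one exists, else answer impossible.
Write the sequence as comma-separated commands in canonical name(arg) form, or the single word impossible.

from: config: θ0=270°, θ1=270°
step 1 (rotate(0, -90)): config: θ0=180°, θ1=270°
step 2 (rotate(0, -90)): config: θ0=90°, θ1=270°
step 3 (rotate(0, -90)): config: θ0=0°, θ1=270°
all 64 alternatives checked — unique.

rotate(0, -90), rotate(0, -90), rotate(0, -90)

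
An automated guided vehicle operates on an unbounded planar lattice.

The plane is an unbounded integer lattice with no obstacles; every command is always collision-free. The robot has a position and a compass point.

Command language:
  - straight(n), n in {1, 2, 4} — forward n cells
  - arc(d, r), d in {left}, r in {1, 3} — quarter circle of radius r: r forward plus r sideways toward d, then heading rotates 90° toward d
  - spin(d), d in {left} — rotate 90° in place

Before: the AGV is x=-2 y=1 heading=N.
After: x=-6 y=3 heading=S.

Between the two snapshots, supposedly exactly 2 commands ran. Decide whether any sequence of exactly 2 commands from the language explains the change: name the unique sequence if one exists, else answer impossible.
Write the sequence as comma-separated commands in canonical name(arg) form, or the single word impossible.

arc(left, 3), arc(left, 1)

key: position moved to (-6,3) AND the heading swung to S — translation plus rotation needed
from: x=-2 y=1 heading=N
[1] after arc(left, 3): x=-5 y=4 heading=W
[2] after arc(left, 1): x=-6 y=3 heading=S
no rival 2-sequence matches.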